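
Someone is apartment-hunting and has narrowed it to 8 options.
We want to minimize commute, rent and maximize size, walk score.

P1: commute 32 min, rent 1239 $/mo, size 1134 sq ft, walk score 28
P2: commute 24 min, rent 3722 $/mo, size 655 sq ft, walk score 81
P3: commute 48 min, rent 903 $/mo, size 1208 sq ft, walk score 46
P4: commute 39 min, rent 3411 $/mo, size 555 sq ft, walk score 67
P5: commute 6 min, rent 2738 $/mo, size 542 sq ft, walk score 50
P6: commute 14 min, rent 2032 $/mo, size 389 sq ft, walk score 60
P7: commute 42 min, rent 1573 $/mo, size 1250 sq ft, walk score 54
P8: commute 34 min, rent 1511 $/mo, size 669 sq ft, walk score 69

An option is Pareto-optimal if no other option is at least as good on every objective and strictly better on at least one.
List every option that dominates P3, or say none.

P1: worse on rent (1239 vs 903).
P2: worse on rent (3722 vs 903).
P4: worse on rent (3411 vs 903).
P5: worse on rent (2738 vs 903).
P6: worse on rent (2032 vs 903).
P7: worse on rent (1573 vs 903).
P8: worse on rent (1511 vs 903).
No option dominates P3.

none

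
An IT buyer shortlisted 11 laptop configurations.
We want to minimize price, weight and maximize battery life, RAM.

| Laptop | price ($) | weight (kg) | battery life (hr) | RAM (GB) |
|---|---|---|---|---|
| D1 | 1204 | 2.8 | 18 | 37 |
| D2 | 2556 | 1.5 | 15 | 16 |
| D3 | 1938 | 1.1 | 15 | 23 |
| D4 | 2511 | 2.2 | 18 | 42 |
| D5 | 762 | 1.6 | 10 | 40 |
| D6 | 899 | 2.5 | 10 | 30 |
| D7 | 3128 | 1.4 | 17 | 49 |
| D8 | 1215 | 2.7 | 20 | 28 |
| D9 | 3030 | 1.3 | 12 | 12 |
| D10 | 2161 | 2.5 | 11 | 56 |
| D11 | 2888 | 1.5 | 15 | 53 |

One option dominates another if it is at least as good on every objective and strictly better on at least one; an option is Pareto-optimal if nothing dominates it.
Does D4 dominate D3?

No

D4 vs D3: D4 is worse on price (2511 vs 1938), so it does not dominate D3.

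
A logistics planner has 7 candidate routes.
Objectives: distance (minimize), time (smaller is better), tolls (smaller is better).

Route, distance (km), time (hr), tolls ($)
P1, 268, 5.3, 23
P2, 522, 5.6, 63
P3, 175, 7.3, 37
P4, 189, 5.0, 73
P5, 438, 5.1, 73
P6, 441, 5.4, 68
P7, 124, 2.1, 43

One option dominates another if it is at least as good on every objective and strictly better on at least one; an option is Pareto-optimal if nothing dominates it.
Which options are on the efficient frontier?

P1: not dominated (best tolls).
P2: dominated by P1 (distance 268≤522, time 5.3≤5.6, tolls 23≤63).
P3: not dominated.
P4: dominated by P7 (distance 124≤189, time 2.1≤5.0, tolls 43≤73).
P5: dominated by P4 (distance 189≤438, time 5.0≤5.1, tolls 73≤73).
P6: dominated by P1 (distance 268≤441, time 5.3≤5.4, tolls 23≤68).
P7: not dominated (best distance).

P1, P3, P7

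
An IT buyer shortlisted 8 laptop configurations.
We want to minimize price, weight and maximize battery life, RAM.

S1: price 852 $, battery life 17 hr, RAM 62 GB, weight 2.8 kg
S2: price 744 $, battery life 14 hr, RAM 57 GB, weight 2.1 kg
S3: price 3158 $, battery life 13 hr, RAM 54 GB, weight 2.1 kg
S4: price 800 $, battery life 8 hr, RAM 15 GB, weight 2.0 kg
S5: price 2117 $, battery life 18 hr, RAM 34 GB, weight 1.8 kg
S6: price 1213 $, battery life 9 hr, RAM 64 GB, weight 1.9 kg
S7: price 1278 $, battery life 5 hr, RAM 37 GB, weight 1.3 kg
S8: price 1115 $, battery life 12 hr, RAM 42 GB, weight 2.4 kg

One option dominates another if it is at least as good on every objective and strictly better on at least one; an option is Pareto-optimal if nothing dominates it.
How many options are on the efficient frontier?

S1: not dominated.
S2: not dominated (best price).
S3: dominated by S2 (price 744≤3158, battery life 14≥13, RAM 57≥54, weight 2.1≤2.1).
S4: not dominated.
S5: not dominated (best battery life).
S6: not dominated (best RAM).
S7: not dominated (best weight).
S8: dominated by S2 (price 744≤1115, battery life 14≥12, RAM 57≥42, weight 2.1≤2.4).
Pareto-optimal: S1, S2, S4, S5, S6, S7 → 6.

6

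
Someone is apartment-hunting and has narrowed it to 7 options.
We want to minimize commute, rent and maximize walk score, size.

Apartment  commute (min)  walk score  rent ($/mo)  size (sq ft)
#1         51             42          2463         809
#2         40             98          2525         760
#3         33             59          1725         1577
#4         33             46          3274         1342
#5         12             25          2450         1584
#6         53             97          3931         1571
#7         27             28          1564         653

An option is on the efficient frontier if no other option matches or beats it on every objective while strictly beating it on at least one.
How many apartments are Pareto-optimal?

5

#1: dominated by #3 (commute 33≤51, walk score 59≥42, rent 1725≤2463, size 1577≥809).
#2: not dominated (best walk score).
#3: not dominated.
#4: dominated by #3 (commute 33≤33, walk score 59≥46, rent 1725≤3274, size 1577≥1342).
#5: not dominated (best commute).
#6: not dominated.
#7: not dominated (best rent).
Pareto-optimal: #2, #3, #5, #6, #7 → 5.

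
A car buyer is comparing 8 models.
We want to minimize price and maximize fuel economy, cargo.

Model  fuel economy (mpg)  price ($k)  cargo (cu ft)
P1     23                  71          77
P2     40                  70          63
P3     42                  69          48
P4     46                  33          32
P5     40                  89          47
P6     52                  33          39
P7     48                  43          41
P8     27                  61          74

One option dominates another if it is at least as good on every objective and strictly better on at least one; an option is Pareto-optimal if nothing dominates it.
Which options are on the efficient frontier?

P1, P2, P3, P6, P7, P8

P1: not dominated (best cargo).
P2: not dominated.
P3: not dominated.
P4: dominated by P6 (fuel economy 52≥46, price 33≤33, cargo 39≥32).
P5: dominated by P2 (fuel economy 40≥40, price 70≤89, cargo 63≥47).
P6: not dominated (best fuel economy).
P7: not dominated.
P8: not dominated.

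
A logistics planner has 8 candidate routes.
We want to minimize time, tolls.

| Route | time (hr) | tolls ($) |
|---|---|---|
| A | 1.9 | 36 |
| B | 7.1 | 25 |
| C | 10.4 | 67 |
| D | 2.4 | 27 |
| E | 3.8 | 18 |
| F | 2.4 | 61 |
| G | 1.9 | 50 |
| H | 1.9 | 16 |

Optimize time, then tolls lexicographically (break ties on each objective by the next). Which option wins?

H

First minimize time: best is 1.9, kept {A, G, H}.
Then minimize tolls: best is 16, kept {H}.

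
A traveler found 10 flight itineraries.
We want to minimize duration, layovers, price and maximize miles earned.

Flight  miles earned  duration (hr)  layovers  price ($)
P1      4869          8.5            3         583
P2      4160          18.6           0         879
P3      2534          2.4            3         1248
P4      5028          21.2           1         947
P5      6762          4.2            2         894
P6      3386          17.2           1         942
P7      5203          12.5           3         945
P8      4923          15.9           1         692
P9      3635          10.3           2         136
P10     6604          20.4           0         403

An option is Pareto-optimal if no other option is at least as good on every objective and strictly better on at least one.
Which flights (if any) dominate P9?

P1: worse on layovers (3 vs 2).
P2: worse on duration (18.6 vs 10.3).
P3: worse on miles earned (2534 vs 3635).
P4: worse on duration (21.2 vs 10.3).
P5: worse on price (894 vs 136).
P6: worse on miles earned (3386 vs 3635).
P7: worse on duration (12.5 vs 10.3).
P8: worse on duration (15.9 vs 10.3).
P10: worse on duration (20.4 vs 10.3).
No option dominates P9.

none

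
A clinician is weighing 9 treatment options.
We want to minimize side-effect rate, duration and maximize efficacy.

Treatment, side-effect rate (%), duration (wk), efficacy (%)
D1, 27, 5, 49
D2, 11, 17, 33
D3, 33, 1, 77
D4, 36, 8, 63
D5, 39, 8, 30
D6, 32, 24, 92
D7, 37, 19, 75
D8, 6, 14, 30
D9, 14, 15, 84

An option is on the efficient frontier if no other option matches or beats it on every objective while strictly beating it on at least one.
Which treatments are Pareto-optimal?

D1: not dominated.
D2: not dominated.
D3: not dominated (best duration).
D4: dominated by D3 (side-effect rate 33≤36, duration 1≤8, efficacy 77≥63).
D5: dominated by D1 (side-effect rate 27≤39, duration 5≤8, efficacy 49≥30).
D6: not dominated (best efficacy).
D7: dominated by D3 (side-effect rate 33≤37, duration 1≤19, efficacy 77≥75).
D8: not dominated (best side-effect rate).
D9: not dominated.

D1, D2, D3, D6, D8, D9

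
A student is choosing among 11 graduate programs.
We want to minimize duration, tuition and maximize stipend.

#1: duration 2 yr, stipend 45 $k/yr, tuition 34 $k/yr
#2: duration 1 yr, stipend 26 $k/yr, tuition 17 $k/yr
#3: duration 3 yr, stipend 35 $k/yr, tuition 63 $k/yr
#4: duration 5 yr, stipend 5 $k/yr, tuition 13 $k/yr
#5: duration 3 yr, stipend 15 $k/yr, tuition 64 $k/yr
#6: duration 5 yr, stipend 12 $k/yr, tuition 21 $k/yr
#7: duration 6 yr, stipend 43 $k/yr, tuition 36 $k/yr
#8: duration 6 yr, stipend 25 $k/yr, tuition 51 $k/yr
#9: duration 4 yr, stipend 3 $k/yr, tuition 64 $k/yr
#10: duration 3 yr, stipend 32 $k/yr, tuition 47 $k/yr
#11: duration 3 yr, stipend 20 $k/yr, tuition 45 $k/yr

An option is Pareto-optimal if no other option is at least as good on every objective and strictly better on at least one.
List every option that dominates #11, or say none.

#1: duration 2≤3, stipend 45≥20, tuition 34≤45 — dominates #11.
#2: duration 1≤3, stipend 26≥20, tuition 17≤45 — dominates #11.
Others (#3, #4, #5, #6, #7, #8, #9, #10) are each worse than #11 on at least one objective.

#1, #2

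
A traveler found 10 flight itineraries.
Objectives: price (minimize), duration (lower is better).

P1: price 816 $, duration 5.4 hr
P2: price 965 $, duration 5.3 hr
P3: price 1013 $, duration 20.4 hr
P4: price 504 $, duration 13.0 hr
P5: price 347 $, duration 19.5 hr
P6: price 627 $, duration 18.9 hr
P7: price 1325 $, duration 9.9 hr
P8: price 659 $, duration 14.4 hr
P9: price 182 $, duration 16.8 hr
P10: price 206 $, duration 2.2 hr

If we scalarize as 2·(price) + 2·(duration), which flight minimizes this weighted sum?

P9

P1: 2·816 + 2·5.4 = 1642.8
P2: 2·965 + 2·5.3 = 1940.6
P3: 2·1013 + 2·20.4 = 2066.8
P4: 2·504 + 2·13.0 = 1034.0
P5: 2·347 + 2·19.5 = 733.0
P6: 2·627 + 2·18.9 = 1291.8
P7: 2·1325 + 2·9.9 = 2669.8
P8: 2·659 + 2·14.4 = 1346.8
P9: 2·182 + 2·16.8 = 397.6
P10: 2·206 + 2·2.2 = 416.4
Lowest: P9 at 397.6.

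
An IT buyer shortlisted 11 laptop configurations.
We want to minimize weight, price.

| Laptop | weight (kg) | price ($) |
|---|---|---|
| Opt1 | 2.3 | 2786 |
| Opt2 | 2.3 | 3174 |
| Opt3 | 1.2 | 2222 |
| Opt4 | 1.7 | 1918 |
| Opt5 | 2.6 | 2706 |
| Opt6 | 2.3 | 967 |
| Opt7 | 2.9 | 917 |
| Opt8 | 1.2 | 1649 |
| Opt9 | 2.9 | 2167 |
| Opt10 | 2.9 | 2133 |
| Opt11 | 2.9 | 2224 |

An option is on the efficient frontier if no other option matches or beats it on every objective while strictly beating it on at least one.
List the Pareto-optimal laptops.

Opt6, Opt7, Opt8

Opt1: dominated by Opt3 (weight 1.2≤2.3, price 2222≤2786).
Opt2: dominated by Opt1 (weight 2.3≤2.3, price 2786≤3174).
Opt3: dominated by Opt8 (weight 1.2≤1.2, price 1649≤2222).
Opt4: dominated by Opt8 (weight 1.2≤1.7, price 1649≤1918).
Opt5: dominated by Opt3 (weight 1.2≤2.6, price 2222≤2706).
Opt6: not dominated.
Opt7: not dominated (best price).
Opt8: not dominated.
Opt9: dominated by Opt4 (weight 1.7≤2.9, price 1918≤2167).
Opt10: dominated by Opt4 (weight 1.7≤2.9, price 1918≤2133).
Opt11: dominated by Opt3 (weight 1.2≤2.9, price 2222≤2224).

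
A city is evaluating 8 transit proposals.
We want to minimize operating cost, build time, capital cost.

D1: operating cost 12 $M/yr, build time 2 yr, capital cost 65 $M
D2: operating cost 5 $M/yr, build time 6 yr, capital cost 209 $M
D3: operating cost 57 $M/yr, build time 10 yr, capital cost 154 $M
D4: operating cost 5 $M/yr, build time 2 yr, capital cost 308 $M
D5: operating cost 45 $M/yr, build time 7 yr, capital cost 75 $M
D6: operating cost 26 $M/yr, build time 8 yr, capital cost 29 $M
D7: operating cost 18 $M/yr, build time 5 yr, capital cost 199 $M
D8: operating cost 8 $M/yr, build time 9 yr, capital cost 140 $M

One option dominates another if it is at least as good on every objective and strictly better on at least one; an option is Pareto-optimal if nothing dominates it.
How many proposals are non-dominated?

D1: not dominated.
D2: not dominated.
D3: dominated by D1 (operating cost 12≤57, build time 2≤10, capital cost 65≤154).
D4: not dominated.
D5: dominated by D1 (operating cost 12≤45, build time 2≤7, capital cost 65≤75).
D6: not dominated (best capital cost).
D7: dominated by D1 (operating cost 12≤18, build time 2≤5, capital cost 65≤199).
D8: not dominated.
Pareto-optimal: D1, D2, D4, D6, D8 → 5.

5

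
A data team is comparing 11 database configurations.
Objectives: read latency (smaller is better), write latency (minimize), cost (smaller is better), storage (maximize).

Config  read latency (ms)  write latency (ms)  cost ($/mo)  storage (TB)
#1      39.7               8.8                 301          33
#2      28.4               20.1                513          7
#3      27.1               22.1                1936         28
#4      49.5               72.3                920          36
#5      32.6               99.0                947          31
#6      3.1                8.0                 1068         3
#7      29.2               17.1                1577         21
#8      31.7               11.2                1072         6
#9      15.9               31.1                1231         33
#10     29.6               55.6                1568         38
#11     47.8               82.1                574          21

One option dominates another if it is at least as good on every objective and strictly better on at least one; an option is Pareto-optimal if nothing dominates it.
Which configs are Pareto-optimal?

#1: not dominated (best cost).
#2: not dominated.
#3: not dominated.
#4: not dominated.
#5: not dominated.
#6: not dominated (best read latency).
#7: not dominated.
#8: not dominated.
#9: not dominated.
#10: not dominated (best storage).
#11: dominated by #1 (read latency 39.7≤47.8, write latency 8.8≤82.1, cost 301≤574, storage 33≥21).

#1, #2, #3, #4, #5, #6, #7, #8, #9, #10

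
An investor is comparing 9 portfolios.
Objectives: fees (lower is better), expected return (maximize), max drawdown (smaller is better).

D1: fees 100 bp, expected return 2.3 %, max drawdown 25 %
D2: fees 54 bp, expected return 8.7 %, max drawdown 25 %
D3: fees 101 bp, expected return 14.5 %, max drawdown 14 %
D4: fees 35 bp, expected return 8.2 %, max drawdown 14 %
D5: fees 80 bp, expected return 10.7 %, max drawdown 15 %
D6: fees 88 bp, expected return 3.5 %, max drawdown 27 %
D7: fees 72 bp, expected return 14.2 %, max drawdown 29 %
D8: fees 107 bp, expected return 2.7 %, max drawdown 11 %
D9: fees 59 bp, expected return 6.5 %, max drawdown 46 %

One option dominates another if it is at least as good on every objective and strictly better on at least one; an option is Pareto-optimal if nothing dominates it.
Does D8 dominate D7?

D8 vs D7: D8 is worse on fees (107 vs 72), so it does not dominate D7.

No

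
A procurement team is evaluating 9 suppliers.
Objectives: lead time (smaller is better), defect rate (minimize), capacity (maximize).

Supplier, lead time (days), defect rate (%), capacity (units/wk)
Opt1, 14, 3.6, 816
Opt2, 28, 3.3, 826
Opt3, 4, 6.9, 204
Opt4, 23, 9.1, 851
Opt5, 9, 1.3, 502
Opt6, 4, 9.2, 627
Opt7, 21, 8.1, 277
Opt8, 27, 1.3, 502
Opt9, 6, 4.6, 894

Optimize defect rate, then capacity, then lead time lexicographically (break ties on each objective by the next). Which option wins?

First minimize defect rate: best is 1.3, kept {Opt5, Opt8}.
Then maximize capacity: best is 502, kept {Opt5, Opt8}.
Then minimize lead time: best is 9, kept {Opt5}.

Opt5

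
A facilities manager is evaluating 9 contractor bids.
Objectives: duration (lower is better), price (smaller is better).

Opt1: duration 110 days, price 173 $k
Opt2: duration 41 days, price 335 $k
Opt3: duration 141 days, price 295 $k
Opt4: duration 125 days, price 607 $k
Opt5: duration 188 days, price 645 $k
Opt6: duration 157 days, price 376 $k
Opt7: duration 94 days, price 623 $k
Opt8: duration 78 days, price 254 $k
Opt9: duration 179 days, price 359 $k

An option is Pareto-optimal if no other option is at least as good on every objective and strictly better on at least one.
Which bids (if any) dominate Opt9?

Opt1, Opt2, Opt3, Opt8

Opt1: duration 110≤179, price 173≤359 — dominates Opt9.
Opt2: duration 41≤179, price 335≤359 — dominates Opt9.
Opt3: duration 141≤179, price 295≤359 — dominates Opt9.
Opt8: duration 78≤179, price 254≤359 — dominates Opt9.
Others (Opt4, Opt5, Opt6, Opt7) are each worse than Opt9 on at least one objective.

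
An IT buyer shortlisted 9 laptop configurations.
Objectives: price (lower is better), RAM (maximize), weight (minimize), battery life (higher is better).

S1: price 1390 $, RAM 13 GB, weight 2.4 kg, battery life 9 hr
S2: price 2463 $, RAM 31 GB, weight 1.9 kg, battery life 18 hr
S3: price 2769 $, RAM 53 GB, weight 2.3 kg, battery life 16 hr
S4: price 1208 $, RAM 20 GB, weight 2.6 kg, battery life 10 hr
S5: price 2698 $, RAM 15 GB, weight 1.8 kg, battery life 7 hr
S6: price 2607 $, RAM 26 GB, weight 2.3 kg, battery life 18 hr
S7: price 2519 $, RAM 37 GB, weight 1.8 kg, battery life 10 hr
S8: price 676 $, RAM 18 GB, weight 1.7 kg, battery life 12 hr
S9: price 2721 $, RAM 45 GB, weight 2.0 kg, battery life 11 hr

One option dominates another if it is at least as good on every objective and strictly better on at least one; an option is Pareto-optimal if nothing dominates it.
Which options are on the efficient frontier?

S2, S3, S4, S7, S8, S9

S1: dominated by S8 (price 676≤1390, RAM 18≥13, weight 1.7≤2.4, battery life 12≥9).
S2: not dominated.
S3: not dominated (best RAM).
S4: not dominated.
S5: dominated by S7 (price 2519≤2698, RAM 37≥15, weight 1.8≤1.8, battery life 10≥7).
S6: dominated by S2 (price 2463≤2607, RAM 31≥26, weight 1.9≤2.3, battery life 18≥18).
S7: not dominated.
S8: not dominated (best price).
S9: not dominated.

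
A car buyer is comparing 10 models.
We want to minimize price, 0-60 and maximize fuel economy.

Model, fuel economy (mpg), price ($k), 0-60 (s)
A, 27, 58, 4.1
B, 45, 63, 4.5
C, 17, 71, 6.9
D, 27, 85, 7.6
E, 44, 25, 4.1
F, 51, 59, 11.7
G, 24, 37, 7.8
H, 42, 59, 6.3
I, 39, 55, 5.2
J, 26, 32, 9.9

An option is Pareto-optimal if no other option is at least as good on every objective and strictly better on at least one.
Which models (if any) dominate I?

E

E: fuel economy 44≥39, price 25≤55, 0-60 4.1≤5.2 — dominates I.
Others (A, B, C, D, F, G, H, J) are each worse than I on at least one objective.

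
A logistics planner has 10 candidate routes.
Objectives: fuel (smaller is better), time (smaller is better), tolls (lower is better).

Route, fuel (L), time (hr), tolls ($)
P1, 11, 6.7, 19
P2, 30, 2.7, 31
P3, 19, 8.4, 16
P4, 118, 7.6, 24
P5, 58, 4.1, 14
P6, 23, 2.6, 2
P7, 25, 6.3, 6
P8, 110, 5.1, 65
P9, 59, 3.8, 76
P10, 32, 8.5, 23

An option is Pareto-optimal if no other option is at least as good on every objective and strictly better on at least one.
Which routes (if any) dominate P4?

P1, P5, P6, P7

P1: fuel 11≤118, time 6.7≤7.6, tolls 19≤24 — dominates P4.
P5: fuel 58≤118, time 4.1≤7.6, tolls 14≤24 — dominates P4.
P6: fuel 23≤118, time 2.6≤7.6, tolls 2≤24 — dominates P4.
P7: fuel 25≤118, time 6.3≤7.6, tolls 6≤24 — dominates P4.
Others (P2, P3, P8, P9, P10) are each worse than P4 on at least one objective.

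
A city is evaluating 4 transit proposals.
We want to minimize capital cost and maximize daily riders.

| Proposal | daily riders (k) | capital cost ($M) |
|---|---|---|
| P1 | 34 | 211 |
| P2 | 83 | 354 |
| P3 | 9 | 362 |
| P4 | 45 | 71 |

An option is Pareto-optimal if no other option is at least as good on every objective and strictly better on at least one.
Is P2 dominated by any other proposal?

No

P1: worse on daily riders (34 vs 83).
P3: worse on daily riders (9 vs 83).
P4: worse on daily riders (45 vs 83).
No option is at least as good as P2 on every objective and strictly better on one.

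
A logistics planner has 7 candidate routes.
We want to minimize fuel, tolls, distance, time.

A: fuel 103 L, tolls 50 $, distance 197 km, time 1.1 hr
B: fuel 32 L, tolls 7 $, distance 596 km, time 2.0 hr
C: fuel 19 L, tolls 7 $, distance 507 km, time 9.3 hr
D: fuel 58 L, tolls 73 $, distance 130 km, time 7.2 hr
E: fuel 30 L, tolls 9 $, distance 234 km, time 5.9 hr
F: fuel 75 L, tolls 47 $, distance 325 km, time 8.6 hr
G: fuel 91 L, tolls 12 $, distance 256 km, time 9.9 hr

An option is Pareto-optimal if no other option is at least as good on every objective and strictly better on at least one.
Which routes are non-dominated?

A, B, C, D, E

A: not dominated (best time).
B: not dominated.
C: not dominated (best fuel).
D: not dominated (best distance).
E: not dominated.
F: dominated by E (fuel 30≤75, tolls 9≤47, distance 234≤325, time 5.9≤8.6).
G: dominated by E (fuel 30≤91, tolls 9≤12, distance 234≤256, time 5.9≤9.9).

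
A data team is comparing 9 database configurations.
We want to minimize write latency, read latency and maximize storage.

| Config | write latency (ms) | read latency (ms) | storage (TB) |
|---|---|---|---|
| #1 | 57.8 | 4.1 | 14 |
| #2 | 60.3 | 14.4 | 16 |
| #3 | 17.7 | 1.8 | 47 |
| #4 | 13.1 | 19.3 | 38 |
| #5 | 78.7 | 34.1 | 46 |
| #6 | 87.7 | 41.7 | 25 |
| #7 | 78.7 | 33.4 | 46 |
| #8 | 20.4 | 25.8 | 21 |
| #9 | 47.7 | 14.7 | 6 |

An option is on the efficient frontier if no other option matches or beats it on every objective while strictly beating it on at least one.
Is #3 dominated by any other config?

No

#1: worse on write latency (57.8 vs 17.7).
#2: worse on write latency (60.3 vs 17.7).
#4: worse on read latency (19.3 vs 1.8).
#5: worse on write latency (78.7 vs 17.7).
#6: worse on write latency (87.7 vs 17.7).
#7: worse on write latency (78.7 vs 17.7).
#8: worse on write latency (20.4 vs 17.7).
#9: worse on write latency (47.7 vs 17.7).
No option is at least as good as #3 on every objective and strictly better on one.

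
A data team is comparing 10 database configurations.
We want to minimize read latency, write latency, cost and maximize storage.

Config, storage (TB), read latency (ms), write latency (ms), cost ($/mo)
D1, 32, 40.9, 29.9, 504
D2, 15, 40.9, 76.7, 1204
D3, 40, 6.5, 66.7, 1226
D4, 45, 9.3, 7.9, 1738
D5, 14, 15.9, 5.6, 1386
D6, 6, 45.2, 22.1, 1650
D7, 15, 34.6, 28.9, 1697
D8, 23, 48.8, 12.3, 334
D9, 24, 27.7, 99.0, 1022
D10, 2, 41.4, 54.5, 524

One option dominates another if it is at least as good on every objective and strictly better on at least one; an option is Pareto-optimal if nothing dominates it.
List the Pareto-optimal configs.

D1: not dominated.
D2: dominated by D1 (storage 32≥15, read latency 40.9≤40.9, write latency 29.9≤76.7, cost 504≤1204).
D3: not dominated (best read latency).
D4: not dominated (best storage).
D5: not dominated (best write latency).
D6: dominated by D5 (storage 14≥6, read latency 15.9≤45.2, write latency 5.6≤22.1, cost 1386≤1650).
D7: not dominated.
D8: not dominated (best cost).
D9: not dominated.
D10: dominated by D1 (storage 32≥2, read latency 40.9≤41.4, write latency 29.9≤54.5, cost 504≤524).

D1, D3, D4, D5, D7, D8, D9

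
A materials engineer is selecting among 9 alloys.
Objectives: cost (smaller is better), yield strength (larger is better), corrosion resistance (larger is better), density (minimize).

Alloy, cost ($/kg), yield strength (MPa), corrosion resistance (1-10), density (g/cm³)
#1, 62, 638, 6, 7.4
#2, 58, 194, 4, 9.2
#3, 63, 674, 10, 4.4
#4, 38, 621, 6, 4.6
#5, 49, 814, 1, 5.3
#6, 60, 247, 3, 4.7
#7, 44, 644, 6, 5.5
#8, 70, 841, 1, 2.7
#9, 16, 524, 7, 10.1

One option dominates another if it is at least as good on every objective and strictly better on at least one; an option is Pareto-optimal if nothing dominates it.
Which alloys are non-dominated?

#1: dominated by #7 (cost 44≤62, yield strength 644≥638, corrosion resistance 6≥6, density 5.5≤7.4).
#2: dominated by #4 (cost 38≤58, yield strength 621≥194, corrosion resistance 6≥4, density 4.6≤9.2).
#3: not dominated (best corrosion resistance).
#4: not dominated.
#5: not dominated.
#6: dominated by #4 (cost 38≤60, yield strength 621≥247, corrosion resistance 6≥3, density 4.6≤4.7).
#7: not dominated.
#8: not dominated (best yield strength).
#9: not dominated (best cost).

#3, #4, #5, #7, #8, #9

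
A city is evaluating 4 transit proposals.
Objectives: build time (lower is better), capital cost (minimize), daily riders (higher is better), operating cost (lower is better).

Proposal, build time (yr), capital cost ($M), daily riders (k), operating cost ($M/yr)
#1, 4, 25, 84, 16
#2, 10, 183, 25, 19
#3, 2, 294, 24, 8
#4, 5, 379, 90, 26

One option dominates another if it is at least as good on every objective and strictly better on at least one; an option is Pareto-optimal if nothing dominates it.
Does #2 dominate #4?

No

#2 vs #4: #2 is worse on build time (10 vs 5), so it does not dominate #4.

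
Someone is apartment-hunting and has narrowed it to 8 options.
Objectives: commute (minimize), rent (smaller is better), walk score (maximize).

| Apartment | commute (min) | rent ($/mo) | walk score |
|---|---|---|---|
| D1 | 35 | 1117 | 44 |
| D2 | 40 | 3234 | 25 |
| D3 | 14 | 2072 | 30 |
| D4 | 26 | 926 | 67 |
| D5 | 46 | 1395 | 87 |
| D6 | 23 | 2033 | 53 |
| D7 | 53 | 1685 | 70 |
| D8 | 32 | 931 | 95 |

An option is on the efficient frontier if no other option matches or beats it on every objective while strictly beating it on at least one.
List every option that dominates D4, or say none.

none

D1: worse on commute (35 vs 26).
D2: worse on commute (40 vs 26).
D3: worse on rent (2072 vs 926).
D5: worse on commute (46 vs 26).
D6: worse on rent (2033 vs 926).
D7: worse on commute (53 vs 26).
D8: worse on commute (32 vs 26).
No option dominates D4.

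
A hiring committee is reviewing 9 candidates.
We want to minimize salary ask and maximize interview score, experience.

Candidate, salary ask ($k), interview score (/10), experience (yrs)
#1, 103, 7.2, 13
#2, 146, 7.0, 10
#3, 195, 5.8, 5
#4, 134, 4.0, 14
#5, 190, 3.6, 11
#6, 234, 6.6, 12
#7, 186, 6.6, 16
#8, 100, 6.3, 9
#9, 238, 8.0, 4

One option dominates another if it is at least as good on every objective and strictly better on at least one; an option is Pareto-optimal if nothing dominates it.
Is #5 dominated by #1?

Yes

#1 vs #5: salary ask 103≤190, interview score 7.2≥3.6, experience 13≥11 — #1 is at least as good on every objective with at least one strict improvement.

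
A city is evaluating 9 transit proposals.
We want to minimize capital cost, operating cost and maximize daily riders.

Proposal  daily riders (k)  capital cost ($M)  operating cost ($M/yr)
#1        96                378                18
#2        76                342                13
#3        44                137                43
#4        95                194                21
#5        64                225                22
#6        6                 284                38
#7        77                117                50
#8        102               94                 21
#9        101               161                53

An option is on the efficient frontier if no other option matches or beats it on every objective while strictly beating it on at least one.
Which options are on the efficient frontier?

#1, #2, #8

#1: not dominated.
#2: not dominated (best operating cost).
#3: dominated by #8 (daily riders 102≥44, capital cost 94≤137, operating cost 21≤43).
#4: dominated by #8 (daily riders 102≥95, capital cost 94≤194, operating cost 21≤21).
#5: dominated by #4 (daily riders 95≥64, capital cost 194≤225, operating cost 21≤22).
#6: dominated by #4 (daily riders 95≥6, capital cost 194≤284, operating cost 21≤38).
#7: dominated by #8 (daily riders 102≥77, capital cost 94≤117, operating cost 21≤50).
#8: not dominated (best daily riders).
#9: dominated by #8 (daily riders 102≥101, capital cost 94≤161, operating cost 21≤53).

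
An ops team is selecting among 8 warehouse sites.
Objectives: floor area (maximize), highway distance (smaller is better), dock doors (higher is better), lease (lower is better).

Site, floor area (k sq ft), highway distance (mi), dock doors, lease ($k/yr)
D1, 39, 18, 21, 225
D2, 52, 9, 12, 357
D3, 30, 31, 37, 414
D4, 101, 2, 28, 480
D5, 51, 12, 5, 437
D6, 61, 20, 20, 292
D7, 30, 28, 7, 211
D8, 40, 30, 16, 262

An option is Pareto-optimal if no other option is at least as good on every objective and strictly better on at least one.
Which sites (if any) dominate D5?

D2: floor area 52≥51, highway distance 9≤12, dock doors 12≥5, lease 357≤437 — dominates D5.
Others (D1, D3, D4, D6, D7, D8) are each worse than D5 on at least one objective.

D2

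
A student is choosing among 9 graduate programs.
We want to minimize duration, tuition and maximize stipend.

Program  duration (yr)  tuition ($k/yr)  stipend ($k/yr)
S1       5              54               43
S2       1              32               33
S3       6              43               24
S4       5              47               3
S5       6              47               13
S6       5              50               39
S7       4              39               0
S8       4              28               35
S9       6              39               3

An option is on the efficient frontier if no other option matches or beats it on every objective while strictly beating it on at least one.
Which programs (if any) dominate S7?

S2: duration 1≤4, tuition 32≤39, stipend 33≥0 — dominates S7.
S8: duration 4≤4, tuition 28≤39, stipend 35≥0 — dominates S7.
Others (S1, S3, S4, S5, S6, S9) are each worse than S7 on at least one objective.

S2, S8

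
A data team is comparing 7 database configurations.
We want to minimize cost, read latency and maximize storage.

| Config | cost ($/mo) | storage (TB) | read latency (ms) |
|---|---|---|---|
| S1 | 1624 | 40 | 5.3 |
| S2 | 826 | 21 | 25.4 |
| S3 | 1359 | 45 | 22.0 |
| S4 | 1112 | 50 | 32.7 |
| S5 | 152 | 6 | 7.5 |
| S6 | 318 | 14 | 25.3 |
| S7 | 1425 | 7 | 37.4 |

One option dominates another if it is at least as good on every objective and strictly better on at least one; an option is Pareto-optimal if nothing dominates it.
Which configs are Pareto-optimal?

S1, S2, S3, S4, S5, S6

S1: not dominated (best read latency).
S2: not dominated.
S3: not dominated.
S4: not dominated (best storage).
S5: not dominated (best cost).
S6: not dominated.
S7: dominated by S2 (cost 826≤1425, storage 21≥7, read latency 25.4≤37.4).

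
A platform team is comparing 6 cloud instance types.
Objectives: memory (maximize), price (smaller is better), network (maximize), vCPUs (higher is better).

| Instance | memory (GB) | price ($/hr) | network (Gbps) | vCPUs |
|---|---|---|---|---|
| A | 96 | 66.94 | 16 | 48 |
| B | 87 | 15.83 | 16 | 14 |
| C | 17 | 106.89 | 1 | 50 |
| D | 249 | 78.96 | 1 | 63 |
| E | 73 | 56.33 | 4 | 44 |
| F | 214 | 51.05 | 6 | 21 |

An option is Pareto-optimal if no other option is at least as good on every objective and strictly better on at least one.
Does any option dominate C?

Yes

D vs C: memory 249≥17, price 78.96≤106.89, network 1≥1, vCPUs 63≥50 — D is at least as good on every objective and strictly better on at least one, so D dominates C.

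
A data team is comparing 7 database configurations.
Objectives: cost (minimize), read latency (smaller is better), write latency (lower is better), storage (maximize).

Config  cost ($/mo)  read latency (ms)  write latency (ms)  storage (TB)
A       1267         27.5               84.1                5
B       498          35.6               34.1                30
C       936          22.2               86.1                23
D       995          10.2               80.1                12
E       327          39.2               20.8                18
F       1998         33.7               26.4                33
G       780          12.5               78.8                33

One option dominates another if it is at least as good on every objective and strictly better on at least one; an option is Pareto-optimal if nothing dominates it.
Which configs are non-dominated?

B, D, E, F, G

A: dominated by D (cost 995≤1267, read latency 10.2≤27.5, write latency 80.1≤84.1, storage 12≥5).
B: not dominated.
C: dominated by G (cost 780≤936, read latency 12.5≤22.2, write latency 78.8≤86.1, storage 33≥23).
D: not dominated (best read latency).
E: not dominated (best cost).
F: not dominated.
G: not dominated.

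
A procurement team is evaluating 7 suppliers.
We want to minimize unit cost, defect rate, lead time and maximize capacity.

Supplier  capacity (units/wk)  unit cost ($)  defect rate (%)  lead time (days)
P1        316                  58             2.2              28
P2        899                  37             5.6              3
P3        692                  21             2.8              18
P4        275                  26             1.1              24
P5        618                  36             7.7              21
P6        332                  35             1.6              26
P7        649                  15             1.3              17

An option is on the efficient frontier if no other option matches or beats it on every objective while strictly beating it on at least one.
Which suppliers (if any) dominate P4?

P1: worse on unit cost (58 vs 26).
P2: worse on unit cost (37 vs 26).
P3: worse on defect rate (2.8 vs 1.1).
P5: worse on unit cost (36 vs 26).
P6: worse on unit cost (35 vs 26).
P7: worse on defect rate (1.3 vs 1.1).
No option dominates P4.

none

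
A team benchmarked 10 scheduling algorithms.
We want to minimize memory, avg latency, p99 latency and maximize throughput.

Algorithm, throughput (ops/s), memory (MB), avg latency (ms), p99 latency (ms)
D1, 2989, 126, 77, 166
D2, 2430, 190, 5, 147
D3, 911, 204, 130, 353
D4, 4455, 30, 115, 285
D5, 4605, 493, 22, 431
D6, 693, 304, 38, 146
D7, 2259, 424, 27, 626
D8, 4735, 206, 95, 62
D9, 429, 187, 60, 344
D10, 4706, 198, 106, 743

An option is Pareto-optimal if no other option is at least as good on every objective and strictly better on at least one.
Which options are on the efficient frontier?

D1: not dominated.
D2: not dominated (best avg latency).
D3: dominated by D1 (throughput 2989≥911, memory 126≤204, avg latency 77≤130, p99 latency 166≤353).
D4: not dominated (best memory).
D5: not dominated.
D6: not dominated.
D7: dominated by D2 (throughput 2430≥2259, memory 190≤424, avg latency 5≤27, p99 latency 147≤626).
D8: not dominated (best throughput).
D9: not dominated.
D10: not dominated.

D1, D2, D4, D5, D6, D8, D9, D10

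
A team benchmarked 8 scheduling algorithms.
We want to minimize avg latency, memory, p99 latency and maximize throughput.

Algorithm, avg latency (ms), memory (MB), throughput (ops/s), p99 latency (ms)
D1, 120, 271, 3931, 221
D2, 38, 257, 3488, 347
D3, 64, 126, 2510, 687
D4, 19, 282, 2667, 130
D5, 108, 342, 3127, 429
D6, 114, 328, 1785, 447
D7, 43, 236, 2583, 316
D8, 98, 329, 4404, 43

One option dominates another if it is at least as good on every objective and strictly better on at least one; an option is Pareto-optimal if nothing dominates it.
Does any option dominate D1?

No

D2: worse on throughput (3488 vs 3931).
D3: worse on throughput (2510 vs 3931).
D4: worse on memory (282 vs 271).
D5: worse on memory (342 vs 271).
D6: worse on memory (328 vs 271).
D7: worse on throughput (2583 vs 3931).
D8: worse on memory (329 vs 271).
No option is at least as good as D1 on every objective and strictly better on one.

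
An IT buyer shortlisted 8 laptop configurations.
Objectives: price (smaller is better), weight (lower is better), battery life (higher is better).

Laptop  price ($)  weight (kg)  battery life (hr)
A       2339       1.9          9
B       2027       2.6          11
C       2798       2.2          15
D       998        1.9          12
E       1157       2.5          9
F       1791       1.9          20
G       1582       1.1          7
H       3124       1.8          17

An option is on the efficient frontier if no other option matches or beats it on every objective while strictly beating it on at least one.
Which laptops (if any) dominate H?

none

A: worse on weight (1.9 vs 1.8).
B: worse on weight (2.6 vs 1.8).
C: worse on weight (2.2 vs 1.8).
D: worse on weight (1.9 vs 1.8).
E: worse on weight (2.5 vs 1.8).
F: worse on weight (1.9 vs 1.8).
G: worse on battery life (7 vs 17).
No option dominates H.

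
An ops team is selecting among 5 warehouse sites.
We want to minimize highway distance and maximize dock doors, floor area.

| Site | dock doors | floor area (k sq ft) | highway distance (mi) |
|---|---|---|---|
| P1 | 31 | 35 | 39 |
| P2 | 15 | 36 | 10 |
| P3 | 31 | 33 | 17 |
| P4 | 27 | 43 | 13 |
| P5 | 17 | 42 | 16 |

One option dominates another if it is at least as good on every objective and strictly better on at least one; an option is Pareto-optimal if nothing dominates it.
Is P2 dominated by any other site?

No

P1: worse on floor area (35 vs 36).
P3: worse on floor area (33 vs 36).
P4: worse on highway distance (13 vs 10).
P5: worse on highway distance (16 vs 10).
No option is at least as good as P2 on every objective and strictly better on one.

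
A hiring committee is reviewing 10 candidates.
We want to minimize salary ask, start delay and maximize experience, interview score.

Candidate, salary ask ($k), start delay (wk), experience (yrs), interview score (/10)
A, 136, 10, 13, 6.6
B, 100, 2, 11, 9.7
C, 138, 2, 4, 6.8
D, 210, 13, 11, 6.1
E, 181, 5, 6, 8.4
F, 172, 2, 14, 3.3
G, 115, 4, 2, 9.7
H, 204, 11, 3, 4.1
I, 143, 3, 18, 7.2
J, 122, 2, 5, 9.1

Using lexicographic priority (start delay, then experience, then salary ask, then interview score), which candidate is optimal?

First minimize start delay: best is 2, kept {B, C, F, J}.
Then maximize experience: best is 14, kept {F}.

F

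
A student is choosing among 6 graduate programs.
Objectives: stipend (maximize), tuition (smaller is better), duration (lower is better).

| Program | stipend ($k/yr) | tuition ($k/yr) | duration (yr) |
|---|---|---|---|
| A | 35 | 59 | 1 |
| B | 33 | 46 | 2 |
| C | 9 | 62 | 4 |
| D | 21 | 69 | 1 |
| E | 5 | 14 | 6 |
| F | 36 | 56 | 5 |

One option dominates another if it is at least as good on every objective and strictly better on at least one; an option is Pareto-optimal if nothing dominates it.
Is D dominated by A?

A vs D: stipend 35≥21, tuition 59≤69, duration 1≤1 — A is at least as good on every objective with at least one strict improvement.

Yes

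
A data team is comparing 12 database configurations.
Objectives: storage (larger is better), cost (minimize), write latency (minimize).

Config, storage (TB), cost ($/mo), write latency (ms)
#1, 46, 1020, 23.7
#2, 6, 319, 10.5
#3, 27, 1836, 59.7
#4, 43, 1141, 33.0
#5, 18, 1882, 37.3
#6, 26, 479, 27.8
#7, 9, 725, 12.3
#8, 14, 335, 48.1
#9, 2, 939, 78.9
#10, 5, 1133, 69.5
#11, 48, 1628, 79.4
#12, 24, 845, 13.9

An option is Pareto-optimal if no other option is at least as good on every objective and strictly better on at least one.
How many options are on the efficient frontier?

#1: not dominated.
#2: not dominated (best cost).
#3: dominated by #1 (storage 46≥27, cost 1020≤1836, write latency 23.7≤59.7).
#4: dominated by #1 (storage 46≥43, cost 1020≤1141, write latency 23.7≤33.0).
#5: dominated by #1 (storage 46≥18, cost 1020≤1882, write latency 23.7≤37.3).
#6: not dominated.
#7: not dominated.
#8: not dominated.
#9: dominated by #2 (storage 6≥2, cost 319≤939, write latency 10.5≤78.9).
#10: dominated by #1 (storage 46≥5, cost 1020≤1133, write latency 23.7≤69.5).
#11: not dominated (best storage).
#12: not dominated.
Pareto-optimal: #1, #2, #6, #7, #8, #11, #12 → 7.

7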